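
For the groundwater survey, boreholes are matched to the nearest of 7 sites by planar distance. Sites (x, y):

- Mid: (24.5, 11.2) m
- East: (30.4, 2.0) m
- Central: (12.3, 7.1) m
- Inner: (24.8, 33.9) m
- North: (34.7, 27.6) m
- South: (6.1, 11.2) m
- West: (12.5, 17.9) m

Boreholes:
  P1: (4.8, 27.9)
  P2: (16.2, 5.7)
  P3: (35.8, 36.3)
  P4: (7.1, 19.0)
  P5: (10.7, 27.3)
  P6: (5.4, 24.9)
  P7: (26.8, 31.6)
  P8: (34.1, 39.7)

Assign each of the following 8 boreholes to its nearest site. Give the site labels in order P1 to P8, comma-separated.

P1 → West (d²=159.29)
P2 → Central (d²=17.17)
P3 → North (d²=76.90)
P4 → West (d²=30.37)
P5 → West (d²=91.60)
P6 → West (d²=99.41)
P7 → Inner (d²=9.29)
P8 → Inner (d²=120.13)

West, Central, North, West, West, West, Inner, Inner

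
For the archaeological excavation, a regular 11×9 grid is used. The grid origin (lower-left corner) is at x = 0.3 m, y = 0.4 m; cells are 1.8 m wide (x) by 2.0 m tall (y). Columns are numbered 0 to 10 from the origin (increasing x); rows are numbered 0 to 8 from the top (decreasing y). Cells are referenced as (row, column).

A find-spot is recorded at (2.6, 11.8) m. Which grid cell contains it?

(3, 1)

Column index: ⌊(2.6 − 0.3) / 1.8⌋ = ⌊1.278⌋ = 1
Row offset from origin: ⌊(11.8 − 0.4) / 2.0⌋ = ⌊5.700⌋ = 5 → row 3 (counted from top)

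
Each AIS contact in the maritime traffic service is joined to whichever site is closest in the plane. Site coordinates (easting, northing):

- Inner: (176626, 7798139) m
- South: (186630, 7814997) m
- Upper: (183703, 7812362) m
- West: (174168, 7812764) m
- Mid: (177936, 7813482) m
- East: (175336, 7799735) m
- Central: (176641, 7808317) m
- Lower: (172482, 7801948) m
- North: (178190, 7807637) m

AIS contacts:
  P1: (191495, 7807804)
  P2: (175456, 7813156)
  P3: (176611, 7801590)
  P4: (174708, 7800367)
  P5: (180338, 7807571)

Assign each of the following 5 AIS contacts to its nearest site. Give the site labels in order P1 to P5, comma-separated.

P1 → South (d²=75407474.00)
P2 → West (d²=1812608.00)
P3 → East (d²=5066650.00)
P4 → East (d²=793808.00)
P5 → North (d²=4618260.00)

South, West, East, East, North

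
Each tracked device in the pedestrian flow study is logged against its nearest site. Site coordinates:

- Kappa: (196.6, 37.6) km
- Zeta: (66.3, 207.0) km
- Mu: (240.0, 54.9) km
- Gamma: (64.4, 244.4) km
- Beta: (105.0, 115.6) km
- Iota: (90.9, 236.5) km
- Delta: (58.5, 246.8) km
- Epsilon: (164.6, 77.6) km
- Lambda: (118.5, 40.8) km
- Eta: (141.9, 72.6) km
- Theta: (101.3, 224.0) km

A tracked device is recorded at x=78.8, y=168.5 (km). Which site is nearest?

Squared distances to each site:
Kappa: 31011.650; Zeta: 1638.500; Mu: 38890.400; Gamma: 5968.170; Beta: 3484.850; Iota: 4770.410; Delta: 6542.980; Epsilon: 15624.450; Lambda: 17883.380; Eta: 13178.420; Theta: 3586.500.
Minimum at Zeta.

Zeta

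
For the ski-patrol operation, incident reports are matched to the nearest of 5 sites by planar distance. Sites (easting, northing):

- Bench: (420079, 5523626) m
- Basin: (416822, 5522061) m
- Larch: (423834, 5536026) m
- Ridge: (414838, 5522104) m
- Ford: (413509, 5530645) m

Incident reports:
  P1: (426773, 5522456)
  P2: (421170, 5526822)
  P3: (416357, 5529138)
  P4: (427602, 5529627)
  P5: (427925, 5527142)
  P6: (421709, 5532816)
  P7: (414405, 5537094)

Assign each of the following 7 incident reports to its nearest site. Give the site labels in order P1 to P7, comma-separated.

Bench, Bench, Ford, Larch, Bench, Larch, Ford

P1 → Bench (d²=46178536.00)
P2 → Bench (d²=11404697.00)
P3 → Ford (d²=10382153.00)
P4 → Larch (d²=55145025.00)
P5 → Bench (d²=73921972.00)
P6 → Larch (d²=14819725.00)
P7 → Ford (d²=42392417.00)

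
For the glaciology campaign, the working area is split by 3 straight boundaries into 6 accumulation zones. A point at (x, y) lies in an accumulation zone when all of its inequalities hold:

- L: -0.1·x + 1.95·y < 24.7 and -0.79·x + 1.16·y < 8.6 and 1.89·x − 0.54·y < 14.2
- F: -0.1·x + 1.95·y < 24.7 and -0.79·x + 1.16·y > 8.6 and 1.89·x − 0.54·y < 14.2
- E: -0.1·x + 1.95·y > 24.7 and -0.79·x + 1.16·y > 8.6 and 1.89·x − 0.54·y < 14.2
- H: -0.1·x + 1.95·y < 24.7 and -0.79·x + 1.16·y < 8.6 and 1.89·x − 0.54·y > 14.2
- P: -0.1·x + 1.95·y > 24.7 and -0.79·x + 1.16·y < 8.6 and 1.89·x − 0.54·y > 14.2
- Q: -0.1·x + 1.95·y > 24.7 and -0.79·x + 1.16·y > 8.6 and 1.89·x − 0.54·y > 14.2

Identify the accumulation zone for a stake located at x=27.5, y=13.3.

H

-0.1·27.5 + 1.95·13.3 = 23.185, which is < 24.7
-0.79·27.5 + 1.16·13.3 = -6.297, which is < 8.6
1.89·27.5 − 0.54·13.3 = 44.793, which is > 14.2
This sign pattern matches H.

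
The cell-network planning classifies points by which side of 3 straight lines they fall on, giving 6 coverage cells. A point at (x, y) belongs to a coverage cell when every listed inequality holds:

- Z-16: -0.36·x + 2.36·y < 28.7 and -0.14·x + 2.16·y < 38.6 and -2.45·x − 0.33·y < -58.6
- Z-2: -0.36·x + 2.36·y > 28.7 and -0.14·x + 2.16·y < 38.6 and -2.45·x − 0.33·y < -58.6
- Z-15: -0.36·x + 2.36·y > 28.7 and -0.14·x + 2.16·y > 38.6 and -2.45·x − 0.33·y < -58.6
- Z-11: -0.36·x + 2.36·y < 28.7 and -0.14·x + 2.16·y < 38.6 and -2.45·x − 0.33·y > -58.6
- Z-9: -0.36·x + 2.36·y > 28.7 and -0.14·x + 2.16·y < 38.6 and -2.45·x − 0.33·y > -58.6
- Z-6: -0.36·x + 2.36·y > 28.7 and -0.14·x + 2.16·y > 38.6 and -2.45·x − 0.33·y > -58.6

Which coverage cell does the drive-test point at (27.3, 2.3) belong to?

-0.36·27.3 + 2.36·2.3 = -4.400, which is < 28.7
-0.14·27.3 + 2.16·2.3 = 1.146, which is < 38.6
-2.45·27.3 − 0.33·2.3 = -67.644, which is < -58.6
This sign pattern matches Z-16.

Z-16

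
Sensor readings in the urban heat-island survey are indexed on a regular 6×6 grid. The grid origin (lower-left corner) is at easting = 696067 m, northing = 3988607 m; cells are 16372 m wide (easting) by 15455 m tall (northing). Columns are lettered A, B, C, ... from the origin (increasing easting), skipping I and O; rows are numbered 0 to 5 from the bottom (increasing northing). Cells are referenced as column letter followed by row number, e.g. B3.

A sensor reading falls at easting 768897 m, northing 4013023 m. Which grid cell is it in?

Column index: ⌊(768897 − 696067) / 16372⌋ = ⌊4.448⌋ = 4 → column E
Row offset from origin: ⌊(4013023 − 3988607) / 15455⌋ = ⌊1.580⌋ = 1 → row 1

E1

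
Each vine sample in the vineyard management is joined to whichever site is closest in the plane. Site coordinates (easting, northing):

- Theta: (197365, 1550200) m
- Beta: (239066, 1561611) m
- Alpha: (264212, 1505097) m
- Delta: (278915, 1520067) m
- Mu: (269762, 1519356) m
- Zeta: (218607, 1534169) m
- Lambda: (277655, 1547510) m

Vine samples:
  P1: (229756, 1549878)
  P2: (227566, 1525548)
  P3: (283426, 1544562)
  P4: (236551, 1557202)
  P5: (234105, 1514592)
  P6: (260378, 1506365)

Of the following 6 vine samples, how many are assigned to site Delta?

0

P1 → Beta
P2 → Zeta
P3 → Lambda
P4 → Beta
P5 → Zeta
P6 → Alpha
0 of the 6 go to Delta.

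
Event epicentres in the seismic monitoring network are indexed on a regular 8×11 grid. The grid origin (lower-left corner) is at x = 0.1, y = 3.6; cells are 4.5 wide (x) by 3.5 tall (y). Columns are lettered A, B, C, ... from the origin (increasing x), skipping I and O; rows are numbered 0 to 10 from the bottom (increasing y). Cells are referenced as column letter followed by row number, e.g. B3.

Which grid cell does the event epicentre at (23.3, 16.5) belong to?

F3

Column index: ⌊(23.3 − 0.1) / 4.5⌋ = ⌊5.156⌋ = 5 → column F
Row offset from origin: ⌊(16.5 − 3.6) / 3.5⌋ = ⌊3.686⌋ = 3 → row 3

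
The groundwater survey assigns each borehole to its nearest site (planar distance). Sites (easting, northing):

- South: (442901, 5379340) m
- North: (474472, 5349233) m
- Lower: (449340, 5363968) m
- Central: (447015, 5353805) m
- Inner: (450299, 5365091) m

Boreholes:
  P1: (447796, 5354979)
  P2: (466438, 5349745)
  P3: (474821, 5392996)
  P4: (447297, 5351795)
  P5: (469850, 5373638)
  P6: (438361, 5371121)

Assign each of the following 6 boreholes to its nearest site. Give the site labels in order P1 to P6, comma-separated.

P1 → Central (d²=1988237.00)
P2 → North (d²=64807300.00)
P3 → South (d²=1205372736.00)
P4 → Central (d²=4119624.00)
P5 → Inner (d²=455292810.00)
P6 → South (d²=88163561.00)

Central, North, South, Central, Inner, South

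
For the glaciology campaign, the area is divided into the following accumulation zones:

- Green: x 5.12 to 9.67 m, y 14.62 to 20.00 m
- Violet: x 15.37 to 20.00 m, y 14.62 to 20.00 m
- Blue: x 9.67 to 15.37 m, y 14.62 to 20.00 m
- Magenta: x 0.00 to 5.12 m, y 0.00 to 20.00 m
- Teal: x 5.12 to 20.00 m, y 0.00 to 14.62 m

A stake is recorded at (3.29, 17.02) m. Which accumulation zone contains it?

Magenta

The point has x = 3.29 and y = 17.02.
Only Magenta satisfies 0.00 ≤ x ≤ 5.12 and 0.00 ≤ y ≤ 20.00.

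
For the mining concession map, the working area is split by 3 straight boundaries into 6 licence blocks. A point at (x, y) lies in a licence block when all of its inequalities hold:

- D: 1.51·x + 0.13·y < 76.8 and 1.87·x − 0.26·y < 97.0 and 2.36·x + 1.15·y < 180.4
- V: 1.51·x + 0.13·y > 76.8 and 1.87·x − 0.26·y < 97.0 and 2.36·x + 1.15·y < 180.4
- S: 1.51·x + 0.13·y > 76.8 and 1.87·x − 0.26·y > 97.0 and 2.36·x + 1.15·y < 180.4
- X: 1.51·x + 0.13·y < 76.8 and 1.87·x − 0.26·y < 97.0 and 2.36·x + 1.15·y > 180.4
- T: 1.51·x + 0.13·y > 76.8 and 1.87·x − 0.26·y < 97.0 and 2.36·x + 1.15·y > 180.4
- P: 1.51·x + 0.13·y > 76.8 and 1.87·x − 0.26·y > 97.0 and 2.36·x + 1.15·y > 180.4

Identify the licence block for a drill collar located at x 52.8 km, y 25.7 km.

1.51·52.8 + 0.13·25.7 = 83.069, which is > 76.8
1.87·52.8 − 0.26·25.7 = 92.054, which is < 97.0
2.36·52.8 + 1.15·25.7 = 154.163, which is < 180.4
This sign pattern matches V.

V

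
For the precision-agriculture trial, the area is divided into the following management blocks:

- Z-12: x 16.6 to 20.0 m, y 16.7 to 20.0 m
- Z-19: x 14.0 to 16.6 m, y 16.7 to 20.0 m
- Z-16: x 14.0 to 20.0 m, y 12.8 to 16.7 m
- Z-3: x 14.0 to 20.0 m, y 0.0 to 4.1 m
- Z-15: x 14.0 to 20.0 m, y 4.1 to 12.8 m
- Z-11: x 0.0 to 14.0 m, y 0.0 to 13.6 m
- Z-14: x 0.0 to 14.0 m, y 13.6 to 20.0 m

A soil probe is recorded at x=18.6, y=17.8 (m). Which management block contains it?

The point has x = 18.6 and y = 17.8.
Only Z-12 satisfies 16.6 ≤ x ≤ 20.0 and 16.7 ≤ y ≤ 20.0.

Z-12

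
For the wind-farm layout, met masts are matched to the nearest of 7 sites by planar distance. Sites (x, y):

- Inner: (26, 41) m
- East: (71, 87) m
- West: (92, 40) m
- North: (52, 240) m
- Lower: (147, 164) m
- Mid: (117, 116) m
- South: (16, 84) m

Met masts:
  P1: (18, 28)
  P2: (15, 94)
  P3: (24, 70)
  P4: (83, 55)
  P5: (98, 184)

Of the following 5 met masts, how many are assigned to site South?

2

P1 → Inner
P2 → South
P3 → South
P4 → West
P5 → Lower
2 of the 5 go to South.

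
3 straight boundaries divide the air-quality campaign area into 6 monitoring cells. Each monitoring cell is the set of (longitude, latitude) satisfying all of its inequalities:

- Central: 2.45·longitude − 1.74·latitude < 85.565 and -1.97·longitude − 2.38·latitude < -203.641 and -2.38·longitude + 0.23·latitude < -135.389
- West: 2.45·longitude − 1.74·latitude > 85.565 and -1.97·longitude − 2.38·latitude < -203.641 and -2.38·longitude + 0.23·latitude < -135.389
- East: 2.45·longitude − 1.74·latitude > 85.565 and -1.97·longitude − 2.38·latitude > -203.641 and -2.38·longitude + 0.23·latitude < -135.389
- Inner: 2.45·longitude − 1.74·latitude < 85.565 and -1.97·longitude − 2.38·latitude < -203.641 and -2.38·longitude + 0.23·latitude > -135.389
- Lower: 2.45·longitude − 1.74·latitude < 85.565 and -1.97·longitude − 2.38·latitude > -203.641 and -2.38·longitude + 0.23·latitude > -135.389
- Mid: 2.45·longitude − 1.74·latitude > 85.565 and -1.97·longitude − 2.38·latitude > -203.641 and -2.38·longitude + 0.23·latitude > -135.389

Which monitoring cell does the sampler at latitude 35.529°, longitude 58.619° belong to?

2.45·58.619 − 1.74·35.529 = 81.796, which is < 85.565
-1.97·58.619 − 2.38·35.529 = -200.038, which is > -203.641
-2.38·58.619 + 0.23·35.529 = -131.342, which is > -135.389
This sign pattern matches Lower.

Lower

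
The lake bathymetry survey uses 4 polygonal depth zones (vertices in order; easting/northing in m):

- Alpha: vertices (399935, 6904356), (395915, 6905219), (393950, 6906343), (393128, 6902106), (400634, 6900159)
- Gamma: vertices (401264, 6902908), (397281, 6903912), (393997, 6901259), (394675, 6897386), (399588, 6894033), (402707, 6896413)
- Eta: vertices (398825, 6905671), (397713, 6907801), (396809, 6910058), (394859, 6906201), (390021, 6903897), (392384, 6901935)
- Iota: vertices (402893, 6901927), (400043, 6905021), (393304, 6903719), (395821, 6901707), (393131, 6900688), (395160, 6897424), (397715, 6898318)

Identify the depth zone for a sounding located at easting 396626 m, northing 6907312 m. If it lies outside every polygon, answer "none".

Eta

Cast a ray rightward from (396626, 6907312). For each polygon, the edges (by vertex number in listed order) whose endpoints lie on opposite sides of northing = 6907312, where each meets that height, and whether that is right or left of the point:
Alpha: no edge straddles that height → 0 crossings.
Gamma: no edge straddles that height → 0 crossings.
Eta: 1–2 at easting≈397968.3 (right), 3–4 at easting≈395420.7 (left) → 1 crossing.
Iota: no edge straddles that height → 0 crossings.
Only Eta has an odd count, so the point is inside Eta.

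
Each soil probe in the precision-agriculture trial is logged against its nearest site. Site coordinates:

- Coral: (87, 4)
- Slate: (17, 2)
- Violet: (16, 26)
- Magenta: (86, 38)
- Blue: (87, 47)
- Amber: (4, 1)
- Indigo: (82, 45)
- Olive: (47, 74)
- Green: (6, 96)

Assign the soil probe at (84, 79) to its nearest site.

Blue

Squared distances to each site:
Coral: 5634.000; Slate: 10418.000; Violet: 7433.000; Magenta: 1685.000; Blue: 1033.000; Amber: 12484.000; Indigo: 1160.000; Olive: 1394.000; Green: 6373.000.
Minimum at Blue.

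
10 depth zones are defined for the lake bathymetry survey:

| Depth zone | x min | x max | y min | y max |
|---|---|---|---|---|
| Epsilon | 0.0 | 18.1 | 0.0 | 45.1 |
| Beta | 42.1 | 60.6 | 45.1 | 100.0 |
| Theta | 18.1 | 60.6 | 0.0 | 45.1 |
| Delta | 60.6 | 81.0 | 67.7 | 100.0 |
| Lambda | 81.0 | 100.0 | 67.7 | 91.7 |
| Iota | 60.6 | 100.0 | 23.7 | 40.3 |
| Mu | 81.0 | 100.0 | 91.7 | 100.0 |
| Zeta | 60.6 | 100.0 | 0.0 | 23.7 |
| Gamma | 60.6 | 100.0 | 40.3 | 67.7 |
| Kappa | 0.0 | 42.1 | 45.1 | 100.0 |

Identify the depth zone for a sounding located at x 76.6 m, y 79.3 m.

The point has x = 76.6 and y = 79.3.
Only Delta satisfies 60.6 ≤ x ≤ 81.0 and 67.7 ≤ y ≤ 100.0.

Delta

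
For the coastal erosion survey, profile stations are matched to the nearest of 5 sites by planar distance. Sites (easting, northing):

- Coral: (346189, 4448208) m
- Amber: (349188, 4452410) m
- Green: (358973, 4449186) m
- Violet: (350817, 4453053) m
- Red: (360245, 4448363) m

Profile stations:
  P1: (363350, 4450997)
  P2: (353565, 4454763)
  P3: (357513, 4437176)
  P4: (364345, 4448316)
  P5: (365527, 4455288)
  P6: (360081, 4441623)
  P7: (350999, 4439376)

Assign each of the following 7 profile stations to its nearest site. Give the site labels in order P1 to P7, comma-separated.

Red, Violet, Red, Red, Red, Red, Coral

P1 → Red (d²=16578981.00)
P2 → Violet (d²=10475604.00)
P3 → Red (d²=132612793.00)
P4 → Red (d²=16812209.00)
P5 → Red (d²=75855149.00)
P6 → Red (d²=45454496.00)
P7 → Coral (d²=101140324.00)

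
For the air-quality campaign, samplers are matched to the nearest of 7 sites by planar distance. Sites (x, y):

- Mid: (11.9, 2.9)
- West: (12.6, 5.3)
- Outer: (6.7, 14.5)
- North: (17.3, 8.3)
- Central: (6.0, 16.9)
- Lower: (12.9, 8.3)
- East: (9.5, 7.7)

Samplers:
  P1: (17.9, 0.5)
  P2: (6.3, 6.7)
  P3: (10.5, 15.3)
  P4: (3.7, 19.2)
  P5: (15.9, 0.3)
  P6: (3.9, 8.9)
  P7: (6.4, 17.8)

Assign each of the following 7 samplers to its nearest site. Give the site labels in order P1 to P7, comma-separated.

P1 → Mid (d²=41.76)
P2 → East (d²=11.24)
P3 → Outer (d²=15.08)
P4 → Central (d²=10.58)
P5 → Mid (d²=22.76)
P6 → East (d²=32.80)
P7 → Central (d²=0.97)

Mid, East, Outer, Central, Mid, East, Central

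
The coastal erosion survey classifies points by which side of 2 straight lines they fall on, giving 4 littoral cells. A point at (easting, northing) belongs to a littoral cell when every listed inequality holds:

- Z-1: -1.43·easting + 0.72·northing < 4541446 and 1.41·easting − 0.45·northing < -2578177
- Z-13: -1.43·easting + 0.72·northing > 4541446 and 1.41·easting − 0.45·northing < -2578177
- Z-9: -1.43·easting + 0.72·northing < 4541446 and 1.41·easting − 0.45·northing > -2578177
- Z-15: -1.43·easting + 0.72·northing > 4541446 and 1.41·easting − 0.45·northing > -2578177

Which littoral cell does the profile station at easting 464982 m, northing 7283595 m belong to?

-1.43·464982 + 0.72·7283595 = 4579264.140, which is > 4541446
1.41·464982 − 0.45·7283595 = -2621993.130, which is < -2578177
This sign pattern matches Z-13.

Z-13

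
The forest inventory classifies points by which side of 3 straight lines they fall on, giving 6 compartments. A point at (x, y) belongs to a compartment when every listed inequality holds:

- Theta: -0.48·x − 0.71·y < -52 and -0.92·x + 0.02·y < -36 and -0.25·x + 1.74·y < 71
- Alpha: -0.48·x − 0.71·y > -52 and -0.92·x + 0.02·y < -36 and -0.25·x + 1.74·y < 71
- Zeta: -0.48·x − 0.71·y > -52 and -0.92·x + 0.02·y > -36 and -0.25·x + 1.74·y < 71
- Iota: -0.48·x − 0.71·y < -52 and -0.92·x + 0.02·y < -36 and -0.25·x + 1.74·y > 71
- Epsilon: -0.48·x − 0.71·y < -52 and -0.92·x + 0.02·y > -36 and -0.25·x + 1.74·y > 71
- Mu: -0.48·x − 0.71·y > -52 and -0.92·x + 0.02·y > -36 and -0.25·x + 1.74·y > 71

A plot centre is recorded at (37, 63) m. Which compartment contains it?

-0.48·37 − 0.71·63 = -62.490, which is < -52
-0.92·37 + 0.02·63 = -32.780, which is > -36
-0.25·37 + 1.74·63 = 100.370, which is > 71
This sign pattern matches Epsilon.

Epsilon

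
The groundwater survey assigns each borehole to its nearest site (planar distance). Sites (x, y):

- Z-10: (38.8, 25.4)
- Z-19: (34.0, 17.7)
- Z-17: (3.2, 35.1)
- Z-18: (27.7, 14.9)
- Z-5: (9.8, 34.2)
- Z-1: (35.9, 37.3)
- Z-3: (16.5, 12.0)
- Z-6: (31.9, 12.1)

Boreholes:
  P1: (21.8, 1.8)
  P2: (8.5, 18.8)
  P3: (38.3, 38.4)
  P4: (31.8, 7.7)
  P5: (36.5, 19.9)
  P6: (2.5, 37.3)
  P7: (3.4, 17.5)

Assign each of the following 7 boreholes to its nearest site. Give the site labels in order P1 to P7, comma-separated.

P1 → Z-3 (d²=132.13)
P2 → Z-3 (d²=110.24)
P3 → Z-1 (d²=6.97)
P4 → Z-6 (d²=19.37)
P5 → Z-19 (d²=11.09)
P6 → Z-17 (d²=5.33)
P7 → Z-3 (d²=201.86)

Z-3, Z-3, Z-1, Z-6, Z-19, Z-17, Z-3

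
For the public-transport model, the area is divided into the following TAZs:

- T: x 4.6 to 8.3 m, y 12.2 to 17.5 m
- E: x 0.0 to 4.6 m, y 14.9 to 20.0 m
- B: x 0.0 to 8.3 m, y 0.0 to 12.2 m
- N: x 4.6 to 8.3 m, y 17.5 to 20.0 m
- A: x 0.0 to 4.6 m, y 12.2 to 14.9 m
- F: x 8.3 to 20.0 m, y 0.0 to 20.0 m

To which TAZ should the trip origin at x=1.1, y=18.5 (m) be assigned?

E

The point has x = 1.1 and y = 18.5.
Only E satisfies 0.0 ≤ x ≤ 4.6 and 14.9 ≤ y ≤ 20.0.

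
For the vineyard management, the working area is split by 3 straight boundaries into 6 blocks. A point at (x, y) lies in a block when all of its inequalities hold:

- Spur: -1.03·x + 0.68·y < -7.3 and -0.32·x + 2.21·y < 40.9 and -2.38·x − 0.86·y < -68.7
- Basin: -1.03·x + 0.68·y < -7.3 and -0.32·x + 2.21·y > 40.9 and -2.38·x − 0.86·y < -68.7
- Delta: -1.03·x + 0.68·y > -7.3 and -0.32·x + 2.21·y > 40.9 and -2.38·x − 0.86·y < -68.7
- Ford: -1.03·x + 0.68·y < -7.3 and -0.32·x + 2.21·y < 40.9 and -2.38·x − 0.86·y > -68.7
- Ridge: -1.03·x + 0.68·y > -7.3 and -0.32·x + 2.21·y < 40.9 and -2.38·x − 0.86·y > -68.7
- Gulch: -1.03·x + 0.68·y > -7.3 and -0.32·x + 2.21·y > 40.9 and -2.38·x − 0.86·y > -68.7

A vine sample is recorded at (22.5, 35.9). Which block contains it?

Delta

-1.03·22.5 + 0.68·35.9 = 1.237, which is > -7.3
-0.32·22.5 + 2.21·35.9 = 72.139, which is > 40.9
-2.38·22.5 − 0.86·35.9 = -84.424, which is < -68.7
This sign pattern matches Delta.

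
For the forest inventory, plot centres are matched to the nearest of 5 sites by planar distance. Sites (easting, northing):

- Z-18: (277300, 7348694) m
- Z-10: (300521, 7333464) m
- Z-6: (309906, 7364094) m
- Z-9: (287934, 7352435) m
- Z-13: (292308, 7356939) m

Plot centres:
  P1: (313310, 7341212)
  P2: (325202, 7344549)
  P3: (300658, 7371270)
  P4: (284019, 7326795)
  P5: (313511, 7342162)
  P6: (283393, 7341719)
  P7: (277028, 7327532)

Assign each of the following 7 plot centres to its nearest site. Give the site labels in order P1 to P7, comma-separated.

P1 → Z-10 (d²=223590025.00)
P2 → Z-6 (d²=615974641.00)
P3 → Z-6 (d²=137020480.00)
P4 → Z-10 (d²=316791565.00)
P5 → Z-10 (d²=244395304.00)
P6 → Z-18 (d²=85775274.00)
P7 → Z-18 (d²=447904228.00)

Z-10, Z-6, Z-6, Z-10, Z-10, Z-18, Z-18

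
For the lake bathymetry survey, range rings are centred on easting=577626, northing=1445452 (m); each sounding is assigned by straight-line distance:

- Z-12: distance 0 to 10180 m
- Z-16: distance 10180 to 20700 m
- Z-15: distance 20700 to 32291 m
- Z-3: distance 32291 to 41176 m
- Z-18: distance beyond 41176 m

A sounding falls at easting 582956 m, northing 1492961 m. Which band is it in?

Distance = √((582956−577626)² + (1492961−1445452)²) = √(28408900.000 + 2257105081.000) = 47807.049 m.
41176 ≤ 47807.049 < ∞ → Z-18.

Z-18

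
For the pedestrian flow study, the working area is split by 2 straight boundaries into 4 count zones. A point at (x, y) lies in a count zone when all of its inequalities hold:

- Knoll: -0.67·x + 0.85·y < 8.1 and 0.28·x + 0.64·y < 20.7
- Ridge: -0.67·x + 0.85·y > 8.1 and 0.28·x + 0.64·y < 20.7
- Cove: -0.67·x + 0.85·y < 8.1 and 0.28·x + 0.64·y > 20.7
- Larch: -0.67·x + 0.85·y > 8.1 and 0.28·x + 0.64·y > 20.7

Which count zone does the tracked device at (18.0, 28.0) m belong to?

-0.67·18.0 + 0.85·28.0 = 11.740, which is > 8.1
0.28·18.0 + 0.64·28.0 = 22.960, which is > 20.7
This sign pattern matches Larch.

Larch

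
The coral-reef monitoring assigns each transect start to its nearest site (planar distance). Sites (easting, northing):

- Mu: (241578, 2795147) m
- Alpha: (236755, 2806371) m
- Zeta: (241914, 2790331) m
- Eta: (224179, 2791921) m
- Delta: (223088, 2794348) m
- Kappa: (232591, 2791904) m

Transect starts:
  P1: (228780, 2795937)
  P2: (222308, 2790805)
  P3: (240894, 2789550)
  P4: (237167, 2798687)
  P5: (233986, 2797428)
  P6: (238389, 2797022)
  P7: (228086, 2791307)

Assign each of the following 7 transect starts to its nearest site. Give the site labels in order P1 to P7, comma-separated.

Kappa, Eta, Zeta, Mu, Kappa, Mu, Eta

P1 → Kappa (d²=30788810.00)
P2 → Eta (d²=4746097.00)
P3 → Zeta (d²=1650361.00)
P4 → Mu (d²=31988521.00)
P5 → Kappa (d²=32460601.00)
P6 → Mu (d²=13685346.00)
P7 → Eta (d²=15641645.00)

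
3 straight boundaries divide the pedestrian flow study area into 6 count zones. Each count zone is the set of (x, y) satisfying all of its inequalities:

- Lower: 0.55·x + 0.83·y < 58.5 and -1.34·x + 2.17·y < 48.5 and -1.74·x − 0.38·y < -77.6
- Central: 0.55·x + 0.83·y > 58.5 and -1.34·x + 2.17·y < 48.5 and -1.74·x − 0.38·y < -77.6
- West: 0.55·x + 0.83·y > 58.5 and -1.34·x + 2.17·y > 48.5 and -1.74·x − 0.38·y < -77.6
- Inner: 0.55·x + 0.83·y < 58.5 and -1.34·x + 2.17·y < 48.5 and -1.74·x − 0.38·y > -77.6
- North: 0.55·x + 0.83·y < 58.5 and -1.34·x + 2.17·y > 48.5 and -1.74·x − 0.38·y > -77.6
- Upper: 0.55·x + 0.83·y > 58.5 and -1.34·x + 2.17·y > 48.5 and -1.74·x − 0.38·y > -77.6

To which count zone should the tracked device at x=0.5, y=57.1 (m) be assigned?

0.55·0.5 + 0.83·57.1 = 47.668, which is < 58.5
-1.34·0.5 + 2.17·57.1 = 123.237, which is > 48.5
-1.74·0.5 − 0.38·57.1 = -22.568, which is > -77.6
This sign pattern matches North.

North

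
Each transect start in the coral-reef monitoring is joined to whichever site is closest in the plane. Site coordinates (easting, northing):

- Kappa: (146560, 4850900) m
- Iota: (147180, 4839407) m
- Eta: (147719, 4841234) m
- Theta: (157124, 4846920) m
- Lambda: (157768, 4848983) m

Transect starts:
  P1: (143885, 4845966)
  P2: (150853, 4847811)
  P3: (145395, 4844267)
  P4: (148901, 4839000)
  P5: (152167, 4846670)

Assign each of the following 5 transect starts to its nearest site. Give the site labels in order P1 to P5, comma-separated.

P1 → Kappa (d²=31499981.00)
P2 → Kappa (d²=27971770.00)
P3 → Eta (d²=14600065.00)
P4 → Iota (d²=3127490.00)
P5 → Theta (d²=24634349.00)

Kappa, Kappa, Eta, Iota, Theta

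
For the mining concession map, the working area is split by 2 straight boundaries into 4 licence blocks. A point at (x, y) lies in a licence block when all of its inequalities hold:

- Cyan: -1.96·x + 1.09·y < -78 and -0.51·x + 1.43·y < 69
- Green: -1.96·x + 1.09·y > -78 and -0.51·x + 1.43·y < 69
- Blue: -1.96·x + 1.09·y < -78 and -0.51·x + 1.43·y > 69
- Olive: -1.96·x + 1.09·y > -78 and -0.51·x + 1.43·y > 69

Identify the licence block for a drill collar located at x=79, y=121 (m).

Olive

-1.96·79 + 1.09·121 = -22.950, which is > -78
-0.51·79 + 1.43·121 = 132.740, which is > 69
This sign pattern matches Olive.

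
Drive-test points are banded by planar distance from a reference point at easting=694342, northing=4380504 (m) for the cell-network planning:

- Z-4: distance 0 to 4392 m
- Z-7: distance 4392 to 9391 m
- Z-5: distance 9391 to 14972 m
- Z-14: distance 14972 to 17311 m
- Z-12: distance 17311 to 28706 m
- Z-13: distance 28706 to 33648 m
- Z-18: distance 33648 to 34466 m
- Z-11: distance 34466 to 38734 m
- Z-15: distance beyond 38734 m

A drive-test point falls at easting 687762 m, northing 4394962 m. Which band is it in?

Z-14

Distance = √((687762−694342)² + (4394962−4380504)²) = √(43296400.000 + 209033764.000) = 15884.904 m.
14972 ≤ 15884.904 < 17311 → Z-14.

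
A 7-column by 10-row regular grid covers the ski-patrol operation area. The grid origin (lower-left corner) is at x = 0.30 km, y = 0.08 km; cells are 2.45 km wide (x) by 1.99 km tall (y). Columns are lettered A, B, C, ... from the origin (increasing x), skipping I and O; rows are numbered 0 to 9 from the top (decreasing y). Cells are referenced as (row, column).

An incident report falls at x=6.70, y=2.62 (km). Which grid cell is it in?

Column index: ⌊(6.70 − 0.30) / 2.45⌋ = ⌊2.612⌋ = 2 → column C
Row offset from origin: ⌊(2.62 − 0.08) / 1.99⌋ = ⌊1.276⌋ = 1 → row 8 (counted from top)

(8, C)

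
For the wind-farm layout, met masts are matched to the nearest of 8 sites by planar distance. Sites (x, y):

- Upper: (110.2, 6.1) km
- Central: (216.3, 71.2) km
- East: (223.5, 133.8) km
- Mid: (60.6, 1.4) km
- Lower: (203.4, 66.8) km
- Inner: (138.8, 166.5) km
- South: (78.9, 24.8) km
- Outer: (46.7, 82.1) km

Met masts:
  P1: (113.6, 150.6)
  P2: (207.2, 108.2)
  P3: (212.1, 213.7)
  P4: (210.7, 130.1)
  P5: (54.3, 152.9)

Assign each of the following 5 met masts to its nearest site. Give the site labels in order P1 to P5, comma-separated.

P1 → Inner (d²=887.85)
P2 → East (d²=921.05)
P3 → East (d²=6513.97)
P4 → East (d²=177.53)
P5 → Outer (d²=5070.40)

Inner, East, East, East, Outer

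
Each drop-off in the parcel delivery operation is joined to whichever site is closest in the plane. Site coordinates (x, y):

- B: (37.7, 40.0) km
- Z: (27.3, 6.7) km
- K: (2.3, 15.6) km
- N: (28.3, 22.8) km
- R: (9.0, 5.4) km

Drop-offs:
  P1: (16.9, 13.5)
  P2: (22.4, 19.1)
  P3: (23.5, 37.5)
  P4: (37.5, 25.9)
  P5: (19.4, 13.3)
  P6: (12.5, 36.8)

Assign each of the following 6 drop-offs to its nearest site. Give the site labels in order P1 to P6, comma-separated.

P1 → R (d²=128.02)
P2 → N (d²=48.50)
P3 → B (d²=207.89)
P4 → N (d²=94.25)
P5 → Z (d²=105.97)
P6 → N (d²=445.64)

R, N, B, N, Z, N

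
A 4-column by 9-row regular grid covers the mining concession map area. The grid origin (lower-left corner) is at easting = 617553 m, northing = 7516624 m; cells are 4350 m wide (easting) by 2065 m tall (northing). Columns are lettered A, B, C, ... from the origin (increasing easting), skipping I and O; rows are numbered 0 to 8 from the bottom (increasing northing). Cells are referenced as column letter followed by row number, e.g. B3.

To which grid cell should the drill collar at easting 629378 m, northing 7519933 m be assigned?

C1

Column index: ⌊(629378 − 617553) / 4350⌋ = ⌊2.718⌋ = 2 → column C
Row offset from origin: ⌊(7519933 − 7516624) / 2065⌋ = ⌊1.602⌋ = 1 → row 1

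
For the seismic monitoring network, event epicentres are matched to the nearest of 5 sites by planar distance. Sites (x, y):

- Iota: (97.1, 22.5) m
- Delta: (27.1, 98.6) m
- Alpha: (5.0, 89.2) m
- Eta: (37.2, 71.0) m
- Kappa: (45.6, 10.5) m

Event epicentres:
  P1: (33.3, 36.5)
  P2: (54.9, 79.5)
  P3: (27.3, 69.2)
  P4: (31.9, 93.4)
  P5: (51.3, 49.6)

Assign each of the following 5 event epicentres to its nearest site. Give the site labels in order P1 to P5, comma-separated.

Kappa, Eta, Eta, Delta, Eta

P1 → Kappa (d²=827.29)
P2 → Eta (d²=385.54)
P3 → Eta (d²=101.25)
P4 → Delta (d²=50.08)
P5 → Eta (d²=656.77)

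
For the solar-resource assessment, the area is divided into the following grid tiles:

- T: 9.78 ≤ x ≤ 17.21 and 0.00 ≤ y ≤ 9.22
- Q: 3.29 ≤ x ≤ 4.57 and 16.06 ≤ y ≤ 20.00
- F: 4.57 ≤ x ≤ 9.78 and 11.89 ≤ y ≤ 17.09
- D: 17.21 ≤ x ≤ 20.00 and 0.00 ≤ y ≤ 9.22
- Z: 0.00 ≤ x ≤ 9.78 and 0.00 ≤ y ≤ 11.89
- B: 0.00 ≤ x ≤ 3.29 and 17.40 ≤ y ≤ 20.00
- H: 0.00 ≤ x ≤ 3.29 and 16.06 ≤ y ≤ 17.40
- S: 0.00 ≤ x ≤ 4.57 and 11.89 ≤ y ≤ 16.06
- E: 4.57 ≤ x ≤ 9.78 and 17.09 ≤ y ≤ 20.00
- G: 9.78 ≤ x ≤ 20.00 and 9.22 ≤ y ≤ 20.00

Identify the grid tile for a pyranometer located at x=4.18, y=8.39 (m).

Z

The point has x = 4.18 and y = 8.39.
Only Z satisfies 0.00 ≤ x ≤ 9.78 and 0.00 ≤ y ≤ 11.89.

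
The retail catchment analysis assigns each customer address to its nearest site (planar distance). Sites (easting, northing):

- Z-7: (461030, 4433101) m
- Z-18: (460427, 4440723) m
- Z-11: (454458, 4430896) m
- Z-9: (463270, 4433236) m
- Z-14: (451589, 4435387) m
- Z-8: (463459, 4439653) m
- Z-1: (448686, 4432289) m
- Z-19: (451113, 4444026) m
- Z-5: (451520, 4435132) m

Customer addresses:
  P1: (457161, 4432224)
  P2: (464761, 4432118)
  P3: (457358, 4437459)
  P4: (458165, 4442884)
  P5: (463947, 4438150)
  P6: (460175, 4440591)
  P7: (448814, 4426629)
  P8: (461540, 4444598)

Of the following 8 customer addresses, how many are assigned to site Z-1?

1

P1 → Z-11
P2 → Z-9
P3 → Z-18
P4 → Z-18
P5 → Z-8
P6 → Z-18
P7 → Z-1
P8 → Z-18
1 of the 8 goes to Z-1.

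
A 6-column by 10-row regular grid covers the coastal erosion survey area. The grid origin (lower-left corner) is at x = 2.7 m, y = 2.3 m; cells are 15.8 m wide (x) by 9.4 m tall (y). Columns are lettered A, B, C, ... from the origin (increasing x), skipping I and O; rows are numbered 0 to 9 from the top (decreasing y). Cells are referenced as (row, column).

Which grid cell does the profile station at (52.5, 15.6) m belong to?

Column index: ⌊(52.5 − 2.7) / 15.8⌋ = ⌊3.152⌋ = 3 → column D
Row offset from origin: ⌊(15.6 − 2.3) / 9.4⌋ = ⌊1.415⌋ = 1 → row 8 (counted from top)

(8, D)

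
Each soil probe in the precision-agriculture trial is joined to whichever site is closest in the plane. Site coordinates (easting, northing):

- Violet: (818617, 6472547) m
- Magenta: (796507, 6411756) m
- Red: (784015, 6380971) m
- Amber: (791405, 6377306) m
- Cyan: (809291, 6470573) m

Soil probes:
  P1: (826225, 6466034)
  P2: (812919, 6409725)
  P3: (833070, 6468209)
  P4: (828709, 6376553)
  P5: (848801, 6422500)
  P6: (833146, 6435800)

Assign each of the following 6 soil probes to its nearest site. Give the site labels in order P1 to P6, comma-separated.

Violet, Magenta, Violet, Amber, Magenta, Violet

P1 → Violet (d²=100300833.00)
P2 → Magenta (d²=273478705.00)
P3 → Violet (d²=227707453.00)
P4 → Amber (d²=1392155425.00)
P5 → Magenta (d²=2850095972.00)
P6 → Violet (d²=1561433850.00)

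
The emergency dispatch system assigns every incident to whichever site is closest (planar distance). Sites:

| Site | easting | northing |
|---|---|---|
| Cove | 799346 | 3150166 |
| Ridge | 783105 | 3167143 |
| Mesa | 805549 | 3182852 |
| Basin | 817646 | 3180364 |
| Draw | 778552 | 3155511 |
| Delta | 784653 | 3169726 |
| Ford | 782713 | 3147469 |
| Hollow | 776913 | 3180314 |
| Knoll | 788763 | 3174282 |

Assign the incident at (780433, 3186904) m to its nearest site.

Squared distances to each site:
Cove: 1707382213.000; Ridge: 397636705.000; Mesa: 647232160.000; Basin: 1427578969.000; Draw: 989058610.000; Delta: 312892084.000; Ford: 1560317625.000; Hollow: 55818500.000; Knoll: 228703784.000.
Minimum at Hollow.

Hollow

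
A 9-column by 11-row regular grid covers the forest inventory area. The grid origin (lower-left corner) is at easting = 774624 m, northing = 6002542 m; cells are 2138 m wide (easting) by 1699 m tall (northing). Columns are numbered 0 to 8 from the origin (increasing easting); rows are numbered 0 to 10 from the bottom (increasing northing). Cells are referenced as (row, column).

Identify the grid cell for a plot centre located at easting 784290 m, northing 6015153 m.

(7, 4)

Column index: ⌊(784290 − 774624) / 2138⌋ = ⌊4.521⌋ = 4
Row offset from origin: ⌊(6015153 − 6002542) / 1699⌋ = ⌊7.423⌋ = 7 → row 7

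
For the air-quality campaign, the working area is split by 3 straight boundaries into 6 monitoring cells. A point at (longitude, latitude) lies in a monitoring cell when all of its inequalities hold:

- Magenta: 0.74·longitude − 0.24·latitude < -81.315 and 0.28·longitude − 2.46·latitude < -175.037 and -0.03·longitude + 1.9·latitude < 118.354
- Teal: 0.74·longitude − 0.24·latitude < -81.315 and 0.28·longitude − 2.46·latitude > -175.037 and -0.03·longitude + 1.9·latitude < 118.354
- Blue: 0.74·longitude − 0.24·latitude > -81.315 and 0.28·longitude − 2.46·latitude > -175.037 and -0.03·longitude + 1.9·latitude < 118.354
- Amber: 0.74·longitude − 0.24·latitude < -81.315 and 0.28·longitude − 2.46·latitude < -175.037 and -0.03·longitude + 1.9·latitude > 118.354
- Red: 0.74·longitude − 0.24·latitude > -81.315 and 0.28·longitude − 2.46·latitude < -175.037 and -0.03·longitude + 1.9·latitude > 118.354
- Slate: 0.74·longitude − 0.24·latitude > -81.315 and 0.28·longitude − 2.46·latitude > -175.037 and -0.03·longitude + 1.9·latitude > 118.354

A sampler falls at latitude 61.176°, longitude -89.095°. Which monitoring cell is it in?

Red

0.74·-89.095 − 0.24·61.176 = -80.613, which is > -81.315
0.28·-89.095 − 2.46·61.176 = -175.440, which is < -175.037
-0.03·-89.095 + 1.9·61.176 = 118.907, which is > 118.354
This sign pattern matches Red.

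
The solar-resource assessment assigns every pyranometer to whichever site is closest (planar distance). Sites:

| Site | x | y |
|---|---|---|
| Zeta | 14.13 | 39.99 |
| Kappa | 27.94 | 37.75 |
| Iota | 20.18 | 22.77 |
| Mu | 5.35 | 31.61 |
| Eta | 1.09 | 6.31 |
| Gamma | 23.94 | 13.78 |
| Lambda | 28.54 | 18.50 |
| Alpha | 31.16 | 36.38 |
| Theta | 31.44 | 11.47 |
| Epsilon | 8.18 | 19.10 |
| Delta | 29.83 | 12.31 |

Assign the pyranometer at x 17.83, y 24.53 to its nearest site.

Iota

Squared distances to each site:
Zeta: 252.702; Kappa: 276.981; Iota: 8.620; Mu: 205.877; Eta: 612.196; Gamma: 152.895; Lambda: 151.065; Alpha: 318.111; Theta: 355.796; Epsilon: 122.607; Delta: 293.328.
Minimum at Iota.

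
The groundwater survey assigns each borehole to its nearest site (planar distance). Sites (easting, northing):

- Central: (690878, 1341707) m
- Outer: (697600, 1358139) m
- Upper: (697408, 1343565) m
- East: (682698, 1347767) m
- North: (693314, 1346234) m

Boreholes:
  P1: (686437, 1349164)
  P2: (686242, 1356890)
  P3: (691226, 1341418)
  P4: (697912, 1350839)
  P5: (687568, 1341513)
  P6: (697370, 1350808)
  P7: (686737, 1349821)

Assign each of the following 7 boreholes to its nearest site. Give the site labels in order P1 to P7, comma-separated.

East, East, Central, North, Central, North, East

P1 → East (d²=15931730.00)
P2 → East (d²=95789065.00)
P3 → Central (d²=204625.00)
P4 → North (d²=42347629.00)
P5 → Central (d²=10993736.00)
P6 → North (d²=37372612.00)
P7 → East (d²=20532437.00)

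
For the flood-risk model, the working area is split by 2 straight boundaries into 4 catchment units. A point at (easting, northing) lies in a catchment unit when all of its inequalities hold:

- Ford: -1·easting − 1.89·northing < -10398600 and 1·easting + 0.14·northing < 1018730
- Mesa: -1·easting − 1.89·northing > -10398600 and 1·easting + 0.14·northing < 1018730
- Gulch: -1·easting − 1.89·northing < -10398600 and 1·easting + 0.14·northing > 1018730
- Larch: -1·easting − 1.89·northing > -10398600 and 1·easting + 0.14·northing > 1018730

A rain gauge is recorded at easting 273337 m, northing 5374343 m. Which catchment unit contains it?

-1·273337 − 1.89·5374343 = -10430845.270, which is < -10398600
1·273337 + 0.14·5374343 = 1025745.020, which is > 1018730
This sign pattern matches Gulch.

Gulch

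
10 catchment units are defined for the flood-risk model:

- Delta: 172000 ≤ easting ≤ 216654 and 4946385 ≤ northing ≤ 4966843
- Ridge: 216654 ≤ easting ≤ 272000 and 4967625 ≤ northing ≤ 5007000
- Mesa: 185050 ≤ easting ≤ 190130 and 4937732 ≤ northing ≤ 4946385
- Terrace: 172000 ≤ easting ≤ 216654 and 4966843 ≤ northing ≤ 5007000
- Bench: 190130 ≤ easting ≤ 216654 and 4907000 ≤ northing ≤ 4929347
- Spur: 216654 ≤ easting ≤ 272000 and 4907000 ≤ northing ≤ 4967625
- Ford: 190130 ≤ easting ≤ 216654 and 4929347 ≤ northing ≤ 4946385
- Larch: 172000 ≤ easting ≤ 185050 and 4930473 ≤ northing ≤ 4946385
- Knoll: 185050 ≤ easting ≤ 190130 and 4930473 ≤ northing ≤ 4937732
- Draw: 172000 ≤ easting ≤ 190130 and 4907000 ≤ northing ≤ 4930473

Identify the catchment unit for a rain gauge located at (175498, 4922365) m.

Draw

The point has easting = 175498 and northing = 4922365.
Only Draw satisfies 172000 ≤ easting ≤ 190130 and 4907000 ≤ northing ≤ 4930473.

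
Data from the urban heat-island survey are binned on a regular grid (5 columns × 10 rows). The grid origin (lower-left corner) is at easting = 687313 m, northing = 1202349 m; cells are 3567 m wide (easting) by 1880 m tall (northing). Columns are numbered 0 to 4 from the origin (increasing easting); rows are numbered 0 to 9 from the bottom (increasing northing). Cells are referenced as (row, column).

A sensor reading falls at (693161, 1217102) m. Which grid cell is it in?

(7, 1)

Column index: ⌊(693161 − 687313) / 3567⌋ = ⌊1.639⌋ = 1
Row offset from origin: ⌊(1217102 − 1202349) / 1880⌋ = ⌊7.847⌋ = 7 → row 7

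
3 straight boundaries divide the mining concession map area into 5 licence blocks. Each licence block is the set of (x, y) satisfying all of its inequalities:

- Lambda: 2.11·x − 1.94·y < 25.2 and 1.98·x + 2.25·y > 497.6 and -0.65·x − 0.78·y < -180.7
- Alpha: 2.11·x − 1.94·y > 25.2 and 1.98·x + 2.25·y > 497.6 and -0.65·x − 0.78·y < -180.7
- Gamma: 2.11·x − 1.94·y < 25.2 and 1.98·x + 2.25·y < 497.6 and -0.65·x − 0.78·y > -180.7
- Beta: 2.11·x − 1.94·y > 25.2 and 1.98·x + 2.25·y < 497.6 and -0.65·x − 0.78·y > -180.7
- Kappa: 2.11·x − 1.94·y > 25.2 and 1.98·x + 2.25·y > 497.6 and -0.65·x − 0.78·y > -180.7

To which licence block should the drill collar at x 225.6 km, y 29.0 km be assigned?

2.11·225.6 − 1.94·29.0 = 419.756, which is > 25.2
1.98·225.6 + 2.25·29.0 = 511.938, which is > 497.6
-0.65·225.6 − 0.78·29.0 = -169.260, which is > -180.7
This sign pattern matches Kappa.

Kappa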